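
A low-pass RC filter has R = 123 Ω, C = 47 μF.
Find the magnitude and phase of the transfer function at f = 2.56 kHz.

Step 1 — Angular frequency: ω = 2π·2560 = 1.608e+04 rad/s.
Step 2 — Transfer function: H(jω) = 1/(1 + jωRC).
Step 3 — Denominator: 1 + jωRC = 1 + j·1.608e+04·123·4.7e-05 = 1 + j92.99.
Step 4 — H = 0.0001156 - j0.01075.
Step 5 — Magnitude: |H| = 0.01075 (-39.4 dB); phase: φ = -89.4°.

|H| = 0.01075 (-39.4 dB), φ = -89.4°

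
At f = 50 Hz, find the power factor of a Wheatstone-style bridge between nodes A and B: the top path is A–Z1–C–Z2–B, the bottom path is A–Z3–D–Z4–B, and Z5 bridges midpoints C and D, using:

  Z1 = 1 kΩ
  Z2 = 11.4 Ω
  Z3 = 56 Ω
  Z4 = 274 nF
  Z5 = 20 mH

Step 1 — Angular frequency: ω = 2π·f = 2π·50 = 314.2 rad/s.
Step 2 — Component impedances:
  Z1: Z = R = 1000 Ω
  Z2: Z = R = 11.4 Ω
  Z3: Z = R = 56 Ω
  Z4: Z = 1/(jωC) = -j/(ω·C) = 0 - j1.162e+04 Ω
  Z5: Z = jωL = j·314.2·0.02 = 0 + j6.283 Ω
Step 3 — Bridge requires nodal analysis (the Z5 bridge couples midpoints C and D, so the two paths cannot be reduced to a simple series/parallel combination). Setting node B to ground and injecting 1 A at node A, the 3-node admittance system at A, C, D solves to V_A = Z_AB = 64.48 + j5.626 Ω = 64.72∠5.0° Ω.
Step 4 — Power factor: PF = cos(φ) = Re(Z)/|Z| = 64.476/64.721 = 0.9962.
Step 5 — Type: Im(Z) = 5.626 ⇒ lagging (phase φ = 5.0°).

PF = 0.9962 (lagging, φ = 5.0°)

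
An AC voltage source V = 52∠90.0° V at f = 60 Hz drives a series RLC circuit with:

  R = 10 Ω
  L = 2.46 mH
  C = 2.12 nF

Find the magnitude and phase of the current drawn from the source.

Step 1 — Angular frequency: ω = 2π·f = 2π·60 = 377 rad/s.
Step 2 — Component impedances:
  R: Z = R = 10 Ω
  L: Z = jωL = j·377·0.00246 = 0 + j0.9274 Ω
  C: Z = 1/(jωC) = -j/(ω·C) = 0 - j1.251e+06 Ω
Step 3 — Series combination: Z_total = R + L + C = 10 - j1.251e+06 Ω = 1.251e+06∠-90.0° Ω.
Step 4 — Source phasor: V = 52∠90.0° V = 0 + j52 V.
Step 5 — Ohm's law: I = V / Z_total = (0 + j52) / (10 - j1.251e+06) = -4.156e-05 + j3.322e-10 A.
Step 6 — Convert to polar: |I| = 4.156e-05 A, ∠I = 180.0°.

I = 4.156e-05∠180.0° A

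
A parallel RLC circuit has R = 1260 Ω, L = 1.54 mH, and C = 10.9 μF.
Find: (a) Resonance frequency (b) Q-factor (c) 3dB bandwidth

Step 1 — Resonance: ω₀ = 1/√(LC) = 1/√(0.00154·1.09e-05) = 7718 rad/s.
Step 2 — f₀ = ω₀/(2π) = 1228 Hz.
Step 3 — Parallel Q: Q = R/(ω₀L) = 1260/(7718·0.00154) = 106.
Step 4 — Bandwidth: Δω = ω₀/Q = 72.81 rad/s; BW = Δω/(2π) = 11.59 Hz.

(a) f₀ = 1228 Hz  (b) Q = 106  (c) BW = 11.59 Hz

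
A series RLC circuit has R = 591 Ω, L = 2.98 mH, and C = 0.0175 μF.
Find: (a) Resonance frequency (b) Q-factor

Step 1 — Resonance condition Im(Z)=0 gives ω₀ = 1/√(LC).
Step 2 — ω₀ = 1/√(0.00298·1.75e-08) = 1.385e+05 rad/s.
Step 3 — f₀ = ω₀/(2π) = 2.204e+04 Hz.
Step 4 — Series Q: Q = ω₀L/R = 1.385e+05·0.00298/591 = 0.6982.

(a) f₀ = 2.204e+04 Hz  (b) Q = 0.6982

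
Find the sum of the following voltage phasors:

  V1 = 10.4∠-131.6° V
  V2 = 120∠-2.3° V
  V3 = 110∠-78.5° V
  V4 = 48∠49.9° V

Step 1 — Convert each phasor to rectangular form:
  V1 = 10.4·(cos(-131.6°) + j·sin(-131.6°)) = -6.905 - j7.777 V
  V2 = 120·(cos(-2.3°) + j·sin(-2.3°)) = 119.9 - j4.816 V
  V3 = 110·(cos(-78.5°) + j·sin(-78.5°)) = 21.93 - j107.8 V
  V4 = 48·(cos(49.9°) + j·sin(49.9°)) = 30.92 + j36.72 V
Step 2 — Sum components: V_total = 165.8 - j83.67 V.
Step 3 — Convert to polar: |V_total| = 185.8 V, ∠V_total = -26.8°.

V_total = 185.8∠-26.8° V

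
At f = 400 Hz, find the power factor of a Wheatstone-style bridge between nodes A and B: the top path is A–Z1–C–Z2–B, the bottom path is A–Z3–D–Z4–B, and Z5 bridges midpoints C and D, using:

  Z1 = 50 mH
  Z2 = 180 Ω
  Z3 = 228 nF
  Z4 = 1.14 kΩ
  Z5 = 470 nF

Step 1 — Angular frequency: ω = 2π·f = 2π·400 = 2513 rad/s.
Step 2 — Component impedances:
  Z1: Z = jωL = j·2513·0.05 = 0 + j125.7 Ω
  Z2: Z = R = 180 Ω
  Z3: Z = 1/(jωC) = -j/(ω·C) = 0 - j1745 Ω
  Z4: Z = R = 1140 Ω
  Z5: Z = 1/(jωC) = -j/(ω·C) = 0 - j846.6 Ω
Step 3 — Bridge requires nodal analysis (the Z5 bridge couples midpoints C and D, so the two paths cannot be reduced to a simple series/parallel combination). Setting node B to ground and injecting 1 A at node A, the 3-node admittance system at A, C, D solves to V_A = Z_AB = 164.6 + j113.8 Ω = 200.1∠34.7° Ω.
Step 4 — Power factor: PF = cos(φ) = Re(Z)/|Z| = 164.56/200.07 = 0.8225.
Step 5 — Type: Im(Z) = 113.8 ⇒ lagging (phase φ = 34.7°).

PF = 0.8225 (lagging, φ = 34.7°)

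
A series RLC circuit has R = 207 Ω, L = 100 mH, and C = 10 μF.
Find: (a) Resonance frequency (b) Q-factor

Step 1 — Resonance condition Im(Z)=0 gives ω₀ = 1/√(LC).
Step 2 — ω₀ = 1/√(0.1·1e-05) = 1000 rad/s.
Step 3 — f₀ = ω₀/(2π) = 159.2 Hz.
Step 4 — Series Q: Q = ω₀L/R = 1000·0.1/207 = 0.4831.

(a) f₀ = 159.2 Hz  (b) Q = 0.4831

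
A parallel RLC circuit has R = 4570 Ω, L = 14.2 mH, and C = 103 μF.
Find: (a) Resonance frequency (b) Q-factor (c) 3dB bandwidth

Step 1 — Resonance: ω₀ = 1/√(LC) = 1/√(0.0142·0.000103) = 826.9 rad/s.
Step 2 — f₀ = ω₀/(2π) = 131.6 Hz.
Step 3 — Parallel Q: Q = R/(ω₀L) = 4570/(826.9·0.0142) = 389.2.
Step 4 — Bandwidth: Δω = ω₀/Q = 2.124 rad/s; BW = Δω/(2π) = 0.3381 Hz.

(a) f₀ = 131.6 Hz  (b) Q = 389.2  (c) BW = 0.3381 Hz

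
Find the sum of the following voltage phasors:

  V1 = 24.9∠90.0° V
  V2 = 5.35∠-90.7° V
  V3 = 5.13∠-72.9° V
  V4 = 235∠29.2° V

Step 1 — Convert each phasor to rectangular form:
  V1 = 24.9·(cos(90.0°) + j·sin(90.0°)) = 0 + j24.9 V
  V2 = 5.35·(cos(-90.7°) + j·sin(-90.7°)) = -0.06536 - j5.35 V
  V3 = 5.13·(cos(-72.9°) + j·sin(-72.9°)) = 1.508 - j4.903 V
  V4 = 235·(cos(29.2°) + j·sin(29.2°)) = 205.1 + j114.6 V
Step 2 — Sum components: V_total = 206.6 + j129.3 V.
Step 3 — Convert to polar: |V_total| = 243.7 V, ∠V_total = 32.0°.

V_total = 243.7∠32.0° V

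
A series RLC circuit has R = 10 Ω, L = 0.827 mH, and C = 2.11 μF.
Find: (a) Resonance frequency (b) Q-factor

Step 1 — Resonance condition Im(Z)=0 gives ω₀ = 1/√(LC).
Step 2 — ω₀ = 1/√(0.000827·2.11e-06) = 2.394e+04 rad/s.
Step 3 — f₀ = ω₀/(2π) = 3810 Hz.
Step 4 — Series Q: Q = ω₀L/R = 2.394e+04·0.000827/10 = 1.98.

(a) f₀ = 3810 Hz  (b) Q = 1.98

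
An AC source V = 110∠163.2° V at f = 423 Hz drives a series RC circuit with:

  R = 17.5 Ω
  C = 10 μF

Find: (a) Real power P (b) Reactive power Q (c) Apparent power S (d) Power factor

Step 1 — Angular frequency: ω = 2π·f = 2π·423 = 2658 rad/s.
Step 2 — Component impedances:
  R: Z = R = 17.5 Ω
  C: Z = 1/(jωC) = -j/(ω·C) = 0 - j37.63 Ω
Step 3 — Series combination: Z_total = R + C = 17.5 - j37.63 Ω = 41.5∠-65.1° Ω.
Step 4 — Source phasor: V = 110∠163.2° V = -105.3 + j31.79 V.
Step 5 — Current: I = V / Z = -1.765 - j1.978 A = 2.651∠-131.7° A.
Step 6 — Complex power: S = V·I* = 123 - j264.4 VA.
Step 7 — Real power: P = Re(S) = 123 W.
Step 8 — Reactive power: Q = Im(S) = -264.4 VAR.
Step 9 — Apparent power: |S| = 291.6 VA.
Step 10 — Power factor: PF = P/|S| = 0.4217 (leading).

(a) P = 123 W  (b) Q = -264.4 VAR  (c) S = 291.6 VA  (d) PF = 0.4217 (leading)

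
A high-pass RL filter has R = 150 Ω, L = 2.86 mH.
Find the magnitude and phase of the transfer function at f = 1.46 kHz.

Step 1 — Angular frequency: ω = 2π·1460 = 9173 rad/s.
Step 2 — Transfer function: H(jω) = jωL/(R + jωL).
Step 3 — Numerator jωL = j·26.24; denominator R + jωL = 150 + j26.24.
Step 4 — H = 0.02968 + j0.1697.
Step 5 — Magnitude: |H| = 0.1723 (-15.3 dB); phase: φ = 80.1°.

|H| = 0.1723 (-15.3 dB), φ = 80.1°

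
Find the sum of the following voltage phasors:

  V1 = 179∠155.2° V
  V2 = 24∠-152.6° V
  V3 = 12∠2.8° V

Step 1 — Convert each phasor to rectangular form:
  V1 = 179·(cos(155.2°) + j·sin(155.2°)) = -162.5 + j75.08 V
  V2 = 24·(cos(-152.6°) + j·sin(-152.6°)) = -21.31 - j11.04 V
  V3 = 12·(cos(2.8°) + j·sin(2.8°)) = 11.99 + j0.5862 V
Step 2 — Sum components: V_total = -171.8 + j64.62 V.
Step 3 — Convert to polar: |V_total| = 183.6 V, ∠V_total = 159.4°.

V_total = 183.6∠159.4° V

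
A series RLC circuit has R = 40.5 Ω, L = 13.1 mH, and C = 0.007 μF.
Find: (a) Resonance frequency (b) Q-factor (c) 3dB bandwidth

Step 1 — Resonance: ω₀ = 1/√(LC) = 1/√(0.0131·7e-09) = 1.044e+05 rad/s.
Step 2 — f₀ = ω₀/(2π) = 1.662e+04 Hz.
Step 3 — Series Q: Q = ω₀L/R = 1.044e+05·0.0131/40.5 = 33.78.
Step 4 — Bandwidth: Δω = ω₀/Q = 3092 rad/s; BW = Δω/(2π) = 492 Hz.

(a) f₀ = 1.662e+04 Hz  (b) Q = 33.78  (c) BW = 492 Hz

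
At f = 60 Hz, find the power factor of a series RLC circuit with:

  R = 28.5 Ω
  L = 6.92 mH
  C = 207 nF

Step 1 — Angular frequency: ω = 2π·f = 2π·60 = 377 rad/s.
Step 2 — Component impedances:
  R: Z = R = 28.5 Ω
  L: Z = jωL = j·377·0.00692 = 0 + j2.609 Ω
  C: Z = 1/(jωC) = -j/(ω·C) = 0 - j1.281e+04 Ω
Step 3 — Series combination: Z_total = R + L + C = 28.5 - j1.281e+04 Ω = 1.281e+04∠-89.9° Ω.
Step 4 — Power factor: PF = cos(φ) = Re(Z)/|Z| = 28.5/1.281e+04 = 0.002225.
Step 5 — Type: Im(Z) = -1.281e+04 ⇒ leading (phase φ = -89.9°).

PF = 0.002225 (leading, φ = -89.9°)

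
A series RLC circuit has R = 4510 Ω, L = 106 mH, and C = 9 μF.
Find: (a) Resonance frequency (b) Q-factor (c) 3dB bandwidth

Step 1 — Resonance condition Im(Z)=0 gives ω₀ = 1/√(LC).
Step 2 — ω₀ = 1/√(0.106·9e-06) = 1024 rad/s.
Step 3 — f₀ = ω₀/(2π) = 162.9 Hz.
Step 4 — Series Q: Q = ω₀L/R = 1024·0.106/4510 = 0.02406.
Step 5 — 3dB bandwidth: Δω = ω₀/Q = 4.255e+04 rad/s; BW = Δω/(2π) = 6772 Hz.

(a) f₀ = 162.9 Hz  (b) Q = 0.02406  (c) BW = 6772 Hz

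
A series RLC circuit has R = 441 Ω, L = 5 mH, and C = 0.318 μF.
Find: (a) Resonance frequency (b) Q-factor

Step 1 — Resonance condition Im(Z)=0 gives ω₀ = 1/√(LC).
Step 2 — ω₀ = 1/√(0.005·3.18e-07) = 2.508e+04 rad/s.
Step 3 — f₀ = ω₀/(2π) = 3991 Hz.
Step 4 — Series Q: Q = ω₀L/R = 2.508e+04·0.005/441 = 0.2843.

(a) f₀ = 3991 Hz  (b) Q = 0.2843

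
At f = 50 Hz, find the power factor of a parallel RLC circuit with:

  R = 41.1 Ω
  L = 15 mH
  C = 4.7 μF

Step 1 — Angular frequency: ω = 2π·f = 2π·50 = 314.2 rad/s.
Step 2 — Component impedances:
  R: Z = R = 41.1 Ω
  L: Z = jωL = j·314.2·0.015 = 0 + j4.712 Ω
  C: Z = 1/(jωC) = -j/(ω·C) = 0 - j677.3 Ω
Step 3 — Parallel combination: 1/Z_total = 1/R + 1/L + 1/C; Z_total = 0.5407 + j4.683 Ω = 4.714∠83.4° Ω.
Step 4 — Power factor: PF = cos(φ) = Re(Z)/|Z| = 0.5407/4.714 = 0.1147.
Step 5 — Type: Im(Z) = 4.683 ⇒ lagging (phase φ = 83.4°).

PF = 0.1147 (lagging, φ = 83.4°)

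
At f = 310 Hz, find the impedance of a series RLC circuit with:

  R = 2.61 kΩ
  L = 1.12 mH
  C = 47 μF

Step 1 — Angular frequency: ω = 2π·f = 2π·310 = 1948 rad/s.
Step 2 — Component impedances:
  R: Z = R = 2610 Ω
  L: Z = jωL = j·1948·0.00112 = 0 + j2.182 Ω
  C: Z = 1/(jωC) = -j/(ω·C) = 0 - j10.92 Ω
Step 3 — Series combination: Z_total = R + L + C = 2610 - j8.742 Ω = 2610∠-0.2° Ω.

Z = 2610 - j8.742 Ω = 2610∠-0.2° Ω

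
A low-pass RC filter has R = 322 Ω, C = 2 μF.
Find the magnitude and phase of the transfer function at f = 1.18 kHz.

Step 1 — Angular frequency: ω = 2π·1180 = 7414 rad/s.
Step 2 — Transfer function: H(jω) = 1/(1 + jωRC).
Step 3 — Denominator: 1 + jωRC = 1 + j·7414·322·2e-06 = 1 + j4.775.
Step 4 — H = 0.04202 - j0.2006.
Step 5 — Magnitude: |H| = 0.205 (-13.8 dB); phase: φ = -78.2°.

|H| = 0.205 (-13.8 dB), φ = -78.2°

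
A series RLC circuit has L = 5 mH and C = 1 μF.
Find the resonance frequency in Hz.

Step 1 — Resonance condition Im(Z)=0 gives ω₀ = 1/√(LC).
Step 2 — ω₀ = 1/√(0.005·1e-06) = 1.414e+04 rad/s.
Step 3 — f₀ = ω₀/(2π) = 2251 Hz.

f₀ = 2251 Hz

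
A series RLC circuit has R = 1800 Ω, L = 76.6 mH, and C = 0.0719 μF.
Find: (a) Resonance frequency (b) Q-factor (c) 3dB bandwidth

Step 1 — Resonance condition Im(Z)=0 gives ω₀ = 1/√(LC).
Step 2 — ω₀ = 1/√(0.0766·7.19e-08) = 1.347e+04 rad/s.
Step 3 — f₀ = ω₀/(2π) = 2145 Hz.
Step 4 — Series Q: Q = ω₀L/R = 1.347e+04·0.0766/1800 = 0.5734.
Step 5 — 3dB bandwidth: Δω = ω₀/Q = 2.35e+04 rad/s; BW = Δω/(2π) = 3740 Hz.

(a) f₀ = 2145 Hz  (b) Q = 0.5734  (c) BW = 3740 Hz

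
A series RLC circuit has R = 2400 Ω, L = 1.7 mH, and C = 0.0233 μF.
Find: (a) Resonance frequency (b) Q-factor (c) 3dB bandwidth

Step 1 — Resonance: ω₀ = 1/√(LC) = 1/√(0.0017·2.33e-08) = 1.589e+05 rad/s.
Step 2 — f₀ = ω₀/(2π) = 2.529e+04 Hz.
Step 3 — Series Q: Q = ω₀L/R = 1.589e+05·0.0017/2400 = 0.1125.
Step 4 — Bandwidth: Δω = ω₀/Q = 1.412e+06 rad/s; BW = Δω/(2π) = 2.247e+05 Hz.

(a) f₀ = 2.529e+04 Hz  (b) Q = 0.1125  (c) BW = 2.247e+05 Hz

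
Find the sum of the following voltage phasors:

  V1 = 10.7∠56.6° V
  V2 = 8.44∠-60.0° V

Step 1 — Convert each phasor to rectangular form:
  V1 = 10.7·(cos(56.6°) + j·sin(56.6°)) = 5.89 + j8.933 V
  V2 = 8.44·(cos(-60.0°) + j·sin(-60.0°)) = 4.22 - j7.309 V
Step 2 — Sum components: V_total = 10.11 + j1.624 V.
Step 3 — Convert to polar: |V_total| = 10.24 V, ∠V_total = 9.1°.

V_total = 10.24∠9.1° V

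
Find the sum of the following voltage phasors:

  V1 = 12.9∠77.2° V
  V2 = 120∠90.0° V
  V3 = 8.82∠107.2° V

Step 1 — Convert each phasor to rectangular form:
  V1 = 12.9·(cos(77.2°) + j·sin(77.2°)) = 2.858 + j12.58 V
  V2 = 120·(cos(90.0°) + j·sin(90.0°)) = 0 + j120 V
  V3 = 8.82·(cos(107.2°) + j·sin(107.2°)) = -2.608 + j8.426 V
Step 2 — Sum components: V_total = 0.2498 + j141 V.
Step 3 — Convert to polar: |V_total| = 141 V, ∠V_total = 89.9°.

V_total = 141∠89.9° V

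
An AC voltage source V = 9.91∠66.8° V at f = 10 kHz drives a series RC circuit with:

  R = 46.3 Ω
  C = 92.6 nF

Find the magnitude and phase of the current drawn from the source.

Step 1 — Angular frequency: ω = 2π·f = 2π·1e+04 = 6.283e+04 rad/s.
Step 2 — Component impedances:
  R: Z = R = 46.3 Ω
  C: Z = 1/(jωC) = -j/(ω·C) = 0 - j171.9 Ω
Step 3 — Series combination: Z_total = R + C = 46.3 - j171.9 Ω = 178∠-74.9° Ω.
Step 4 — Source phasor: V = 9.91∠66.8° V = 3.904 + j9.109 V.
Step 5 — Ohm's law: I = V / Z_total = (3.904 + j9.109) / (46.3 - j171.9) = -0.04371 + j0.03449 A.
Step 6 — Convert to polar: |I| = 0.05567 A, ∠I = 141.7°.

I = 0.05567∠141.7° A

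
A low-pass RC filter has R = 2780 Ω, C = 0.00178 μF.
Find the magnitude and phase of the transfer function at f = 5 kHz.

Step 1 — Angular frequency: ω = 2π·5000 = 3.142e+04 rad/s.
Step 2 — Transfer function: H(jω) = 1/(1 + jωRC).
Step 3 — Denominator: 1 + jωRC = 1 + j·3.142e+04·2780·1.78e-09 = 1 + j0.1555.
Step 4 — H = 0.9764 - j0.1518.
Step 5 — Magnitude: |H| = 0.9881 (-0.1 dB); phase: φ = -8.8°.

|H| = 0.9881 (-0.1 dB), φ = -8.8°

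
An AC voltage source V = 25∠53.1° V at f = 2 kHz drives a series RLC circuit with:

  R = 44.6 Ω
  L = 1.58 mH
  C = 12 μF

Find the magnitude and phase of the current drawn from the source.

Step 1 — Angular frequency: ω = 2π·f = 2π·2000 = 1.257e+04 rad/s.
Step 2 — Component impedances:
  R: Z = R = 44.6 Ω
  L: Z = jωL = j·1.257e+04·0.00158 = 0 + j19.85 Ω
  C: Z = 1/(jωC) = -j/(ω·C) = 0 - j6.631 Ω
Step 3 — Series combination: Z_total = R + L + C = 44.6 + j13.22 Ω = 46.52∠16.5° Ω.
Step 4 — Source phasor: V = 25∠53.1° V = 15.01 + j19.99 V.
Step 5 — Ohm's law: I = V / Z_total = (15.01 + j19.99) / (44.6 + j13.22) = 0.4315 + j0.3203 A.
Step 6 — Convert to polar: |I| = 0.5374 A, ∠I = 36.6°.

I = 0.5374∠36.6° A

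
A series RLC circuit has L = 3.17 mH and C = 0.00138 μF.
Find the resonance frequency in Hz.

Step 1 — Resonance condition Im(Z)=0 gives ω₀ = 1/√(LC).
Step 2 — ω₀ = 1/√(0.00317·1.38e-09) = 4.781e+05 rad/s.
Step 3 — f₀ = ω₀/(2π) = 7.609e+04 Hz.

f₀ = 7.609e+04 Hz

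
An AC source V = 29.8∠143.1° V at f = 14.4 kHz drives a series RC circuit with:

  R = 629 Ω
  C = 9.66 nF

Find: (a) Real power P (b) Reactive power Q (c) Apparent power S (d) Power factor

Step 1 — Angular frequency: ω = 2π·f = 2π·1.44e+04 = 9.048e+04 rad/s.
Step 2 — Component impedances:
  R: Z = R = 629 Ω
  C: Z = 1/(jωC) = -j/(ω·C) = 0 - j1144 Ω
Step 3 — Series combination: Z_total = R + C = 629 - j1144 Ω = 1306∠-61.2° Ω.
Step 4 — Source phasor: V = 29.8∠143.1° V = -23.83 + j17.89 V.
Step 5 — Current: I = V / Z = -0.0208 - j0.009392 A = 0.02282∠-155.7° A.
Step 6 — Complex power: S = V·I* = 0.3277 - j0.596 VA.
Step 7 — Real power: P = Re(S) = 0.3277 W.
Step 8 — Reactive power: Q = Im(S) = -0.596 VAR.
Step 9 — Apparent power: |S| = 0.6802 VA.
Step 10 — Power factor: PF = P/|S| = 0.4818 (leading).

(a) P = 0.3277 W  (b) Q = -0.596 VAR  (c) S = 0.6802 VA  (d) PF = 0.4818 (leading)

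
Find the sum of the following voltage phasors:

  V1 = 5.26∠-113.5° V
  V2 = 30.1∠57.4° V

Step 1 — Convert each phasor to rectangular form:
  V1 = 5.26·(cos(-113.5°) + j·sin(-113.5°)) = -2.097 - j4.824 V
  V2 = 30.1·(cos(57.4°) + j·sin(57.4°)) = 16.22 + j25.36 V
Step 2 — Sum components: V_total = 14.12 + j20.53 V.
Step 3 — Convert to polar: |V_total| = 24.92 V, ∠V_total = 55.5°.

V_total = 24.92∠55.5° V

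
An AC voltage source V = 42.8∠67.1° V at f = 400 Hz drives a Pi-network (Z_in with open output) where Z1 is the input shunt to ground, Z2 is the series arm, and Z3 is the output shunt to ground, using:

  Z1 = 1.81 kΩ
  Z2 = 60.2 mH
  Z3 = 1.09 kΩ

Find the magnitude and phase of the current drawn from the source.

Step 1 — Angular frequency: ω = 2π·f = 2π·400 = 2513 rad/s.
Step 2 — Component impedances:
  Z1: Z = R = 1810 Ω
  Z2: Z = jωL = j·2513·0.0602 = 0 + j151.3 Ω
  Z3: Z = R = 1090 Ω
Step 3 — With open output, the series arm Z2 and the output shunt Z3 appear in series to ground: Z2 + Z3 = 1090 + j151.3 Ω.
Step 4 — Parallel with input shunt Z1: Z_in = Z1 || (Z2 + Z3) = 683.4 + j58.78 Ω = 685.9∠4.9° Ω.
Step 5 — Source phasor: V = 42.8∠67.1° V = 16.65 + j39.43 V.
Step 6 — Ohm's law: I = V / Z_total = (16.65 + j39.43) / (683.4 + j58.78) = 0.02912 + j0.05519 A.
Step 7 — Convert to polar: |I| = 0.0624 A, ∠I = 62.2°.

I = 0.0624∠62.2° A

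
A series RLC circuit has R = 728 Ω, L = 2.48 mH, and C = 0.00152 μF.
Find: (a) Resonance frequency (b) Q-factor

Step 1 — Resonance condition Im(Z)=0 gives ω₀ = 1/√(LC).
Step 2 — ω₀ = 1/√(0.00248·1.52e-09) = 5.151e+05 rad/s.
Step 3 — f₀ = ω₀/(2π) = 8.197e+04 Hz.
Step 4 — Series Q: Q = ω₀L/R = 5.151e+05·0.00248/728 = 1.755.

(a) f₀ = 8.197e+04 Hz  (b) Q = 1.755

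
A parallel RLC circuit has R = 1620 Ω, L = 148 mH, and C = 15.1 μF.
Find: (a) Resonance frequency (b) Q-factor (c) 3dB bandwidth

Step 1 — Resonance: ω₀ = 1/√(LC) = 1/√(0.148·1.51e-05) = 668.9 rad/s.
Step 2 — f₀ = ω₀/(2π) = 106.5 Hz.
Step 3 — Parallel Q: Q = R/(ω₀L) = 1620/(668.9·0.148) = 16.36.
Step 4 — Bandwidth: Δω = ω₀/Q = 40.88 rad/s; BW = Δω/(2π) = 6.506 Hz.

(a) f₀ = 106.5 Hz  (b) Q = 16.36  (c) BW = 6.506 Hz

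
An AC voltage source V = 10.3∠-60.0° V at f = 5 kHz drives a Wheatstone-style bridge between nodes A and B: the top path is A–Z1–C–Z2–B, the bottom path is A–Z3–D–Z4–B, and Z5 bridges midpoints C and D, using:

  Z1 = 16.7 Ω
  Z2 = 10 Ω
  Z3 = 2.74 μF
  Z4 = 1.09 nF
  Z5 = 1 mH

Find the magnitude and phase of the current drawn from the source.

Step 1 — Angular frequency: ω = 2π·f = 2π·5000 = 3.142e+04 rad/s.
Step 2 — Component impedances:
  Z1: Z = R = 16.7 Ω
  Z2: Z = R = 10 Ω
  Z3: Z = 1/(jωC) = -j/(ω·C) = 0 - j11.62 Ω
  Z4: Z = 1/(jωC) = -j/(ω·C) = 0 - j2.92e+04 Ω
  Z5: Z = jωL = j·3.142e+04·0.001 = 0 + j31.42 Ω
Step 3 — Bridge requires nodal analysis (the Z5 bridge couples midpoints C and D, so the two paths cannot be reduced to a simple series/parallel combination). Setting node B to ground and injecting 1 A at node A, the 3-node admittance system at A, C, D solves to V_A = Z_AB = 19.78 + j8.214 Ω = 21.42∠22.6° Ω.
Step 4 — Source phasor: V = 10.3∠-60.0° V = 5.15 - j8.92 V.
Step 5 — Ohm's law: I = V / Z_total = (5.15 - j8.92) / (19.78 + j8.214) = 0.06234 - j0.4768 A.
Step 6 — Convert to polar: |I| = 0.4809 A, ∠I = -82.6°.

I = 0.4809∠-82.6° A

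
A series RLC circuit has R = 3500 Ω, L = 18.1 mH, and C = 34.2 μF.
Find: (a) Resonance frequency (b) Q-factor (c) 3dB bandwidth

Step 1 — Resonance: ω₀ = 1/√(LC) = 1/√(0.0181·3.42e-05) = 1271 rad/s.
Step 2 — f₀ = ω₀/(2π) = 202.3 Hz.
Step 3 — Series Q: Q = ω₀L/R = 1271·0.0181/3500 = 0.006573.
Step 4 — Bandwidth: Δω = ω₀/Q = 1.934e+05 rad/s; BW = Δω/(2π) = 3.078e+04 Hz.

(a) f₀ = 202.3 Hz  (b) Q = 0.006573  (c) BW = 3.078e+04 Hz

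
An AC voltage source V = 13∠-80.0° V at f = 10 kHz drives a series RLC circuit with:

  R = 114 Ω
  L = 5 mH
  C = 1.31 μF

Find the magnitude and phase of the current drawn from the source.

Step 1 — Angular frequency: ω = 2π·f = 2π·1e+04 = 6.283e+04 rad/s.
Step 2 — Component impedances:
  R: Z = R = 114 Ω
  L: Z = jωL = j·6.283e+04·0.005 = 0 + j314.2 Ω
  C: Z = 1/(jωC) = -j/(ω·C) = 0 - j12.15 Ω
Step 3 — Series combination: Z_total = R + L + C = 114 + j302 Ω = 322.8∠69.3° Ω.
Step 4 — Source phasor: V = 13∠-80.0° V = 2.257 - j12.8 V.
Step 5 — Ohm's law: I = V / Z_total = (2.257 - j12.8) / (114 + j302) = -0.03463 - j0.02055 A.
Step 6 — Convert to polar: |I| = 0.04027 A, ∠I = -149.3°.

I = 0.04027∠-149.3° A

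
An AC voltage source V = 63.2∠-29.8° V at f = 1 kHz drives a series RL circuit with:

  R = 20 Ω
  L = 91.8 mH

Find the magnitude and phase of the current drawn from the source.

Step 1 — Angular frequency: ω = 2π·f = 2π·1000 = 6283 rad/s.
Step 2 — Component impedances:
  R: Z = R = 20 Ω
  L: Z = jωL = j·6283·0.0918 = 0 + j576.8 Ω
Step 3 — Series combination: Z_total = R + L = 20 + j576.8 Ω = 577.1∠88.0° Ω.
Step 4 — Source phasor: V = 63.2∠-29.8° V = 54.84 - j31.41 V.
Step 5 — Ohm's law: I = V / Z_total = (54.84 - j31.41) / (20 + j576.8) = -0.0511 - j0.09685 A.
Step 6 — Convert to polar: |I| = 0.1095 A, ∠I = -117.8°.

I = 0.1095∠-117.8° A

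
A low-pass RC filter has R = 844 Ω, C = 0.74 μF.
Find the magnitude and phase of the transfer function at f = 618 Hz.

Step 1 — Angular frequency: ω = 2π·618 = 3883 rad/s.
Step 2 — Transfer function: H(jω) = 1/(1 + jωRC).
Step 3 — Denominator: 1 + jωRC = 1 + j·3883·844·7.4e-07 = 1 + j2.425.
Step 4 — H = 0.1453 - j0.3524.
Step 5 — Magnitude: |H| = 0.3812 (-8.4 dB); phase: φ = -67.6°.

|H| = 0.3812 (-8.4 dB), φ = -67.6°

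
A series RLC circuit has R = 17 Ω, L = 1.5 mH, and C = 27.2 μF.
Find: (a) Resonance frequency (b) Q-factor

Step 1 — Resonance condition Im(Z)=0 gives ω₀ = 1/√(LC).
Step 2 — ω₀ = 1/√(0.0015·2.72e-05) = 4951 rad/s.
Step 3 — f₀ = ω₀/(2π) = 787.9 Hz.
Step 4 — Series Q: Q = ω₀L/R = 4951·0.0015/17 = 0.4368.

(a) f₀ = 787.9 Hz  (b) Q = 0.4368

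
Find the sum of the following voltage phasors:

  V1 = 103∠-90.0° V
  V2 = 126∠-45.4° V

Step 1 — Convert each phasor to rectangular form:
  V1 = 103·(cos(-90.0°) + j·sin(-90.0°)) = 0 - j103 V
  V2 = 126·(cos(-45.4°) + j·sin(-45.4°)) = 88.47 - j89.72 V
Step 2 — Sum components: V_total = 88.47 - j192.7 V.
Step 3 — Convert to polar: |V_total| = 212.1 V, ∠V_total = -65.3°.

V_total = 212.1∠-65.3° V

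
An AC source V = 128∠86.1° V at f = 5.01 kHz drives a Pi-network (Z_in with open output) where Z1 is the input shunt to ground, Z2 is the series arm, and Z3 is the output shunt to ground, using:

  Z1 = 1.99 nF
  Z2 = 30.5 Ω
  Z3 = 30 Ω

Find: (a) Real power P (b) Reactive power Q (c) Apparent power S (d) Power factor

Step 1 — Angular frequency: ω = 2π·f = 2π·5010 = 3.148e+04 rad/s.
Step 2 — Component impedances:
  Z1: Z = 1/(jωC) = -j/(ω·C) = 0 - j1.596e+04 Ω
  Z2: Z = R = 30.5 Ω
  Z3: Z = R = 30 Ω
Step 3 — With open output, the series arm Z2 and the output shunt Z3 appear in series to ground: Z2 + Z3 = 60.5 Ω.
Step 4 — Parallel with input shunt Z1: Z_in = Z1 || (Z2 + Z3) = 60.5 - j0.2293 Ω = 60.5∠-0.2° Ω.
Step 5 — Source phasor: V = 128∠86.1° V = 8.706 + j127.7 V.
Step 6 — Current: I = V / Z = 0.1359 + j2.111 A = 2.116∠86.3° A.
Step 7 — Complex power: S = V·I* = 270.8 - j1.026 VA.
Step 8 — Real power: P = Re(S) = 270.8 W.
Step 9 — Reactive power: Q = Im(S) = -1.026 VAR.
Step 10 — Apparent power: |S| = 270.8 VA.
Step 11 — Power factor: PF = P/|S| = 1 (leading).

(a) P = 270.8 W  (b) Q = -1.026 VAR  (c) S = 270.8 VA  (d) PF = 1 (leading)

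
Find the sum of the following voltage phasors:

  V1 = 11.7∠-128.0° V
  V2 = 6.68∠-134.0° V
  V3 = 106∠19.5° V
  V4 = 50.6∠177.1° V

Step 1 — Convert each phasor to rectangular form:
  V1 = 11.7·(cos(-128.0°) + j·sin(-128.0°)) = -7.203 - j9.22 V
  V2 = 6.68·(cos(-134.0°) + j·sin(-134.0°)) = -4.64 - j4.805 V
  V3 = 106·(cos(19.5°) + j·sin(19.5°)) = 99.92 + j35.38 V
  V4 = 50.6·(cos(177.1°) + j·sin(177.1°)) = -50.54 + j2.56 V
Step 2 — Sum components: V_total = 37.54 + j23.92 V.
Step 3 — Convert to polar: |V_total| = 44.51 V, ∠V_total = 32.5°.

V_total = 44.51∠32.5° V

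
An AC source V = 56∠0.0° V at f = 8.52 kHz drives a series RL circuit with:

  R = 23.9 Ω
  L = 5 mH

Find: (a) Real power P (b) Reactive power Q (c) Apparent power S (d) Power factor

Step 1 — Angular frequency: ω = 2π·f = 2π·8520 = 5.353e+04 rad/s.
Step 2 — Component impedances:
  R: Z = R = 23.9 Ω
  L: Z = jωL = j·5.353e+04·0.005 = 0 + j267.7 Ω
Step 3 — Series combination: Z_total = R + L = 23.9 + j267.7 Ω = 268.7∠84.9° Ω.
Step 4 — Source phasor: V = 56∠0.0° V = 56 V.
Step 5 — Current: I = V / Z = 0.01853 - j0.2076 A = 0.2084∠-84.9° A.
Step 6 — Complex power: S = V·I* = 1.038 + j11.62 VA.
Step 7 — Real power: P = Re(S) = 1.038 W.
Step 8 — Reactive power: Q = Im(S) = 11.62 VAR.
Step 9 — Apparent power: |S| = 11.67 VA.
Step 10 — Power factor: PF = P/|S| = 0.08894 (lagging).

(a) P = 1.038 W  (b) Q = 11.62 VAR  (c) S = 11.67 VA  (d) PF = 0.08894 (lagging)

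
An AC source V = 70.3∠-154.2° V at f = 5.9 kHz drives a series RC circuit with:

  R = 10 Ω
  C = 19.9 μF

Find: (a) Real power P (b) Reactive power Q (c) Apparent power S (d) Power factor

Step 1 — Angular frequency: ω = 2π·f = 2π·5900 = 3.707e+04 rad/s.
Step 2 — Component impedances:
  R: Z = R = 10 Ω
  C: Z = 1/(jωC) = -j/(ω·C) = 0 - j1.356 Ω
Step 3 — Series combination: Z_total = R + C = 10 - j1.356 Ω = 10.09∠-7.7° Ω.
Step 4 — Source phasor: V = 70.3∠-154.2° V = -63.29 - j30.6 V.
Step 5 — Current: I = V / Z = -5.808 - j3.847 A = 6.966∠-146.5° A.
Step 6 — Complex power: S = V·I* = 485.3 - j65.78 VA.
Step 7 — Real power: P = Re(S) = 485.3 W.
Step 8 — Reactive power: Q = Im(S) = -65.78 VAR.
Step 9 — Apparent power: |S| = 489.7 VA.
Step 10 — Power factor: PF = P/|S| = 0.9909 (leading).

(a) P = 485.3 W  (b) Q = -65.78 VAR  (c) S = 489.7 VA  (d) PF = 0.9909 (leading)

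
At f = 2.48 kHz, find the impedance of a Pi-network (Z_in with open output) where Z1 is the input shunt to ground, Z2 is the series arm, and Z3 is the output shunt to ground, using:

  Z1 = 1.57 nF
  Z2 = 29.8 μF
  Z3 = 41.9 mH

Step 1 — Angular frequency: ω = 2π·f = 2π·2480 = 1.558e+04 rad/s.
Step 2 — Component impedances:
  Z1: Z = 1/(jωC) = -j/(ω·C) = 0 - j4.088e+04 Ω
  Z2: Z = 1/(jωC) = -j/(ω·C) = 0 - j2.154 Ω
  Z3: Z = jωL = j·1.558e+04·0.0419 = 0 + j652.9 Ω
Step 3 — With open output, the series arm Z2 and the output shunt Z3 appear in series to ground: Z2 + Z3 = 0 + j650.7 Ω.
Step 4 — Parallel with input shunt Z1: Z_in = Z1 || (Z2 + Z3) = 0 + j661.3 Ω = 661.3∠90.0° Ω.

Z = 0 + j661.3 Ω = 661.3∠90.0° Ω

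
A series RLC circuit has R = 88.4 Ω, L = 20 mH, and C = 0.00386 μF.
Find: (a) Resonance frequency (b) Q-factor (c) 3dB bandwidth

Step 1 — Resonance: ω₀ = 1/√(LC) = 1/√(0.02·3.86e-09) = 1.138e+05 rad/s.
Step 2 — f₀ = ω₀/(2π) = 1.811e+04 Hz.
Step 3 — Series Q: Q = ω₀L/R = 1.138e+05·0.02/88.4 = 25.75.
Step 4 — Bandwidth: Δω = ω₀/Q = 4420 rad/s; BW = Δω/(2π) = 703.5 Hz.

(a) f₀ = 1.811e+04 Hz  (b) Q = 25.75  (c) BW = 703.5 Hz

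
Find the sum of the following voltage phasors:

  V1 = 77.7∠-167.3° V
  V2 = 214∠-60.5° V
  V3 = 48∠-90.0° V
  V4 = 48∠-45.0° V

Step 1 — Convert each phasor to rectangular form:
  V1 = 77.7·(cos(-167.3°) + j·sin(-167.3°)) = -75.8 - j17.08 V
  V2 = 214·(cos(-60.5°) + j·sin(-60.5°)) = 105.4 - j186.3 V
  V3 = 48·(cos(-90.0°) + j·sin(-90.0°)) = 0 - j48 V
  V4 = 48·(cos(-45.0°) + j·sin(-45.0°)) = 33.94 - j33.94 V
Step 2 — Sum components: V_total = 63.52 - j285.3 V.
Step 3 — Convert to polar: |V_total| = 292.3 V, ∠V_total = -77.4°.

V_total = 292.3∠-77.4° V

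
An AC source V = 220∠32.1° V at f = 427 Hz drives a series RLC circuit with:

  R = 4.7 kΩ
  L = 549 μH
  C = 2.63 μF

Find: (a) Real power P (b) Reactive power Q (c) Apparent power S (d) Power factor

Step 1 — Angular frequency: ω = 2π·f = 2π·427 = 2683 rad/s.
Step 2 — Component impedances:
  R: Z = R = 4700 Ω
  L: Z = jωL = j·2683·0.000549 = 0 + j1.473 Ω
  C: Z = 1/(jωC) = -j/(ω·C) = 0 - j141.7 Ω
Step 3 — Series combination: Z_total = R + L + C = 4700 - j140.2 Ω = 4702∠-1.7° Ω.
Step 4 — Source phasor: V = 220∠32.1° V = 186.4 + j116.9 V.
Step 5 — Current: I = V / Z = 0.03888 + j0.02603 A = 0.04679∠33.8° A.
Step 6 — Complex power: S = V·I* = 10.29 - j0.307 VA.
Step 7 — Real power: P = Re(S) = 10.29 W.
Step 8 — Reactive power: Q = Im(S) = -0.307 VAR.
Step 9 — Apparent power: |S| = 10.29 VA.
Step 10 — Power factor: PF = P/|S| = 0.9996 (leading).

(a) P = 10.29 W  (b) Q = -0.307 VAR  (c) S = 10.29 VA  (d) PF = 0.9996 (leading)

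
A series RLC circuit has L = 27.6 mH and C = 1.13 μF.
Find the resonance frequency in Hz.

Step 1 — Resonance condition Im(Z)=0 gives ω₀ = 1/√(LC).
Step 2 — ω₀ = 1/√(0.0276·1.13e-06) = 5662 rad/s.
Step 3 — f₀ = ω₀/(2π) = 901.2 Hz.

f₀ = 901.2 Hz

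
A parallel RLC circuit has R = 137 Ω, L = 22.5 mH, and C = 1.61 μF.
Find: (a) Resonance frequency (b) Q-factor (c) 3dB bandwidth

Step 1 — Resonance: ω₀ = 1/√(LC) = 1/√(0.0225·1.61e-06) = 5254 rad/s.
Step 2 — f₀ = ω₀/(2π) = 836.2 Hz.
Step 3 — Parallel Q: Q = R/(ω₀L) = 137/(5254·0.0225) = 1.159.
Step 4 — Bandwidth: Δω = ω₀/Q = 4534 rad/s; BW = Δω/(2π) = 721.6 Hz.

(a) f₀ = 836.2 Hz  (b) Q = 1.159  (c) BW = 721.6 Hz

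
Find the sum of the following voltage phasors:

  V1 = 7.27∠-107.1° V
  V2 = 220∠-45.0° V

Step 1 — Convert each phasor to rectangular form:
  V1 = 7.27·(cos(-107.1°) + j·sin(-107.1°)) = -2.138 - j6.949 V
  V2 = 220·(cos(-45.0°) + j·sin(-45.0°)) = 155.6 - j155.6 V
Step 2 — Sum components: V_total = 153.4 - j162.5 V.
Step 3 — Convert to polar: |V_total| = 223.5 V, ∠V_total = -46.6°.

V_total = 223.5∠-46.6° V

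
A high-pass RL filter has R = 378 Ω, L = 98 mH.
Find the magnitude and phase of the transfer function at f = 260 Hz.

Step 1 — Angular frequency: ω = 2π·260 = 1634 rad/s.
Step 2 — Transfer function: H(jω) = jωL/(R + jωL).
Step 3 — Numerator jωL = j·160.1; denominator R + jωL = 378 + j160.1.
Step 4 — H = 0.1521 + j0.3591.
Step 5 — Magnitude: |H| = 0.39 (-8.2 dB); phase: φ = 67.0°.

|H| = 0.39 (-8.2 dB), φ = 67.0°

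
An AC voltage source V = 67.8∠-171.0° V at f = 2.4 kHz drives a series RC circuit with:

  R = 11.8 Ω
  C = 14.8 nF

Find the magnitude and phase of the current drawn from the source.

Step 1 — Angular frequency: ω = 2π·f = 2π·2400 = 1.508e+04 rad/s.
Step 2 — Component impedances:
  R: Z = R = 11.8 Ω
  C: Z = 1/(jωC) = -j/(ω·C) = 0 - j4481 Ω
Step 3 — Series combination: Z_total = R + C = 11.8 - j4481 Ω = 4481∠-89.8° Ω.
Step 4 — Source phasor: V = 67.8∠-171.0° V = -66.97 - j10.61 V.
Step 5 — Ohm's law: I = V / Z_total = (-66.97 - j10.61) / (11.8 - j4481) = 0.002328 - j0.01495 A.
Step 6 — Convert to polar: |I| = 0.01513 A, ∠I = -81.2°.

I = 0.01513∠-81.2° A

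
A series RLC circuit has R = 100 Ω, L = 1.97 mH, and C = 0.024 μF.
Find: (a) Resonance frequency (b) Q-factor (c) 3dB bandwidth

Step 1 — Resonance: ω₀ = 1/√(LC) = 1/√(0.00197·2.4e-08) = 1.454e+05 rad/s.
Step 2 — f₀ = ω₀/(2π) = 2.315e+04 Hz.
Step 3 — Series Q: Q = ω₀L/R = 1.454e+05·0.00197/100 = 2.865.
Step 4 — Bandwidth: Δω = ω₀/Q = 5.076e+04 rad/s; BW = Δω/(2π) = 8079 Hz.

(a) f₀ = 2.315e+04 Hz  (b) Q = 2.865  (c) BW = 8079 Hz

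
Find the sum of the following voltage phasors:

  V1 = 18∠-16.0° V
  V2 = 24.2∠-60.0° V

Step 1 — Convert each phasor to rectangular form:
  V1 = 18·(cos(-16.0°) + j·sin(-16.0°)) = 17.3 - j4.961 V
  V2 = 24.2·(cos(-60.0°) + j·sin(-60.0°)) = 12.1 - j20.96 V
Step 2 — Sum components: V_total = 29.4 - j25.92 V.
Step 3 — Convert to polar: |V_total| = 39.2 V, ∠V_total = -41.4°.

V_total = 39.2∠-41.4° V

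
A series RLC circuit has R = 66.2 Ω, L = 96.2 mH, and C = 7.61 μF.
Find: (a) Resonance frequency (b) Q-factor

Step 1 — Resonance condition Im(Z)=0 gives ω₀ = 1/√(LC).
Step 2 — ω₀ = 1/√(0.0962·7.61e-06) = 1169 rad/s.
Step 3 — f₀ = ω₀/(2π) = 186 Hz.
Step 4 — Series Q: Q = ω₀L/R = 1169·0.0962/66.2 = 1.698.

(a) f₀ = 186 Hz  (b) Q = 1.698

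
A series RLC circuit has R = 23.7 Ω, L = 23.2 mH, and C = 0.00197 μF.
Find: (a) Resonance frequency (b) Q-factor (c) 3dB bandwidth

Step 1 — Resonance: ω₀ = 1/√(LC) = 1/√(0.0232·1.97e-09) = 1.479e+05 rad/s.
Step 2 — f₀ = ω₀/(2π) = 2.354e+04 Hz.
Step 3 — Series Q: Q = ω₀L/R = 1.479e+05·0.0232/23.7 = 144.8.
Step 4 — Bandwidth: Δω = ω₀/Q = 1022 rad/s; BW = Δω/(2π) = 162.6 Hz.

(a) f₀ = 2.354e+04 Hz  (b) Q = 144.8  (c) BW = 162.6 Hz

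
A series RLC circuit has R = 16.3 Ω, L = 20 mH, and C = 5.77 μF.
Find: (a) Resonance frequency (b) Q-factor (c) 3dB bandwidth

Step 1 — Resonance condition Im(Z)=0 gives ω₀ = 1/√(LC).
Step 2 — ω₀ = 1/√(0.02·5.77e-06) = 2944 rad/s.
Step 3 — f₀ = ω₀/(2π) = 468.5 Hz.
Step 4 — Series Q: Q = ω₀L/R = 2944·0.02/16.3 = 3.612.
Step 5 — 3dB bandwidth: Δω = ω₀/Q = 815 rad/s; BW = Δω/(2π) = 129.7 Hz.

(a) f₀ = 468.5 Hz  (b) Q = 3.612  (c) BW = 129.7 Hz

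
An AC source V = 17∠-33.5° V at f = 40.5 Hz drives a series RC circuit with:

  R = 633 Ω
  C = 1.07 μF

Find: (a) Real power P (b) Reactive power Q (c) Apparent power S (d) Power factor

Step 1 — Angular frequency: ω = 2π·f = 2π·40.5 = 254.5 rad/s.
Step 2 — Component impedances:
  R: Z = R = 633 Ω
  C: Z = 1/(jωC) = -j/(ω·C) = 0 - j3673 Ω
Step 3 — Series combination: Z_total = R + C = 633 - j3673 Ω = 3727∠-80.2° Ω.
Step 4 — Source phasor: V = 17∠-33.5° V = 14.18 - j9.383 V.
Step 5 — Current: I = V / Z = 0.003127 + j0.003321 A = 0.004562∠46.7° A.
Step 6 — Complex power: S = V·I* = 0.01317 - j0.07642 VA.
Step 7 — Real power: P = Re(S) = 0.01317 W.
Step 8 — Reactive power: Q = Im(S) = -0.07642 VAR.
Step 9 — Apparent power: |S| = 0.07755 VA.
Step 10 — Power factor: PF = P/|S| = 0.1699 (leading).

(a) P = 0.01317 W  (b) Q = -0.07642 VAR  (c) S = 0.07755 VA  (d) PF = 0.1699 (leading)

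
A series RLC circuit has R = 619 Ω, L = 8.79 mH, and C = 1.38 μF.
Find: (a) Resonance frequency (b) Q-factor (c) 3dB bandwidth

Step 1 — Resonance: ω₀ = 1/√(LC) = 1/√(0.00879·1.38e-06) = 9080 rad/s.
Step 2 — f₀ = ω₀/(2π) = 1445 Hz.
Step 3 — Series Q: Q = ω₀L/R = 9080·0.00879/619 = 0.1289.
Step 4 — Bandwidth: Δω = ω₀/Q = 7.042e+04 rad/s; BW = Δω/(2π) = 1.121e+04 Hz.

(a) f₀ = 1445 Hz  (b) Q = 0.1289  (c) BW = 1.121e+04 Hz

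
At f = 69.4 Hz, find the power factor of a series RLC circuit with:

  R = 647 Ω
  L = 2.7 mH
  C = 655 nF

Step 1 — Angular frequency: ω = 2π·f = 2π·69.4 = 436.1 rad/s.
Step 2 — Component impedances:
  R: Z = R = 647 Ω
  L: Z = jωL = j·436.1·0.0027 = 0 + j1.177 Ω
  C: Z = 1/(jωC) = -j/(ω·C) = 0 - j3501 Ω
Step 3 — Series combination: Z_total = R + L + C = 647 - j3500 Ω = 3559∠-79.5° Ω.
Step 4 — Power factor: PF = cos(φ) = Re(Z)/|Z| = 647/3559 = 0.1818.
Step 5 — Type: Im(Z) = -3500 ⇒ leading (phase φ = -79.5°).

PF = 0.1818 (leading, φ = -79.5°)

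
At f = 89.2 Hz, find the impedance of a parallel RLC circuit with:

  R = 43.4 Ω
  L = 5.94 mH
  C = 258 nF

Step 1 — Angular frequency: ω = 2π·f = 2π·89.2 = 560.5 rad/s.
Step 2 — Component impedances:
  R: Z = R = 43.4 Ω
  L: Z = jωL = j·560.5·0.00594 = 0 + j3.329 Ω
  C: Z = 1/(jωC) = -j/(ω·C) = 0 - j6916 Ω
Step 3 — Parallel combination: 1/Z_total = 1/R + 1/L + 1/C; Z_total = 0.2541 + j3.311 Ω = 3.321∠85.6° Ω.

Z = 0.2541 + j3.311 Ω = 3.321∠85.6° Ω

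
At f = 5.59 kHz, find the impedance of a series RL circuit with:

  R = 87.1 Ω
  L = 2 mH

Step 1 — Angular frequency: ω = 2π·f = 2π·5590 = 3.512e+04 rad/s.
Step 2 — Component impedances:
  R: Z = R = 87.1 Ω
  L: Z = jωL = j·3.512e+04·0.002 = 0 + j70.25 Ω
Step 3 — Series combination: Z_total = R + L = 87.1 + j70.25 Ω = 111.9∠38.9° Ω.

Z = 87.1 + j70.25 Ω = 111.9∠38.9° Ω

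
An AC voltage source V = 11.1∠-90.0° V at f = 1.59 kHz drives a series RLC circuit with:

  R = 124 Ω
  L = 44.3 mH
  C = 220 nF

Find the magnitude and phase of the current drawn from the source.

Step 1 — Angular frequency: ω = 2π·f = 2π·1590 = 9990 rad/s.
Step 2 — Component impedances:
  R: Z = R = 124 Ω
  L: Z = jωL = j·9990·0.0443 = 0 + j442.6 Ω
  C: Z = 1/(jωC) = -j/(ω·C) = 0 - j455 Ω
Step 3 — Series combination: Z_total = R + L + C = 124 - j12.42 Ω = 124.6∠-5.7° Ω.
Step 4 — Source phasor: V = 11.1∠-90.0° V = 0 - j11.1 V.
Step 5 — Ohm's law: I = V / Z_total = (0 - j11.1) / (124 - j12.42) = 0.008877 - j0.08863 A.
Step 6 — Convert to polar: |I| = 0.08907 A, ∠I = -84.3°.

I = 0.08907∠-84.3° A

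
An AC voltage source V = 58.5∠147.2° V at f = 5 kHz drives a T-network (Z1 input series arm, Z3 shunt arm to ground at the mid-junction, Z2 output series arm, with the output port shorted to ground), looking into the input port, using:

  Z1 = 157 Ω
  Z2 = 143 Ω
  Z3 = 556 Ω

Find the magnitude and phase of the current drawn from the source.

Step 1 — Angular frequency: ω = 2π·f = 2π·5000 = 3.142e+04 rad/s.
Step 2 — Component impedances:
  Z1: Z = R = 157 Ω
  Z2: Z = R = 143 Ω
  Z3: Z = R = 556 Ω
Step 3 — With the output port shorted to ground, the output series arm Z2 runs from the junction to ground; the shunt arm Z3 also runs from the junction to ground. They appear in parallel: Z3 || Z2 = 113.7 Ω.
Step 4 — Series with input arm Z1: Z_in = Z1 + (Z3 || Z2) = 270.7 Ω = 270.7∠0.0° Ω.
Step 5 — Source phasor: V = 58.5∠147.2° V = -49.17 + j31.69 V.
Step 6 — Ohm's law: I = V / Z_total = (-49.17 + j31.69) / (270.7) = -0.1816 + j0.117 A.
Step 7 — Convert to polar: |I| = 0.2161 A, ∠I = 147.2°.

I = 0.2161∠147.2° A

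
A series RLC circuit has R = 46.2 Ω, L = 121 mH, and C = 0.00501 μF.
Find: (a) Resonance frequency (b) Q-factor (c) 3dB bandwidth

Step 1 — Resonance condition Im(Z)=0 gives ω₀ = 1/√(LC).
Step 2 — ω₀ = 1/√(0.121·5.01e-09) = 4.062e+04 rad/s.
Step 3 — f₀ = ω₀/(2π) = 6464 Hz.
Step 4 — Series Q: Q = ω₀L/R = 4.062e+04·0.121/46.2 = 106.4.
Step 5 — 3dB bandwidth: Δω = ω₀/Q = 381.8 rad/s; BW = Δω/(2π) = 60.77 Hz.

(a) f₀ = 6464 Hz  (b) Q = 106.4  (c) BW = 60.77 Hz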